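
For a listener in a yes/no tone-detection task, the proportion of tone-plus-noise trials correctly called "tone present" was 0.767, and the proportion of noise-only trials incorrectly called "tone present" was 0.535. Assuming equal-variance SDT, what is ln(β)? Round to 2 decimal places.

z(H) = z(0.767) = 0.729
z(FA) = z(0.535) = 0.088
ln β = −½·[z(H)² − z(FA)²] = −0.5 × (0.531 − 0.008) = -0.2615

ln β = -0.26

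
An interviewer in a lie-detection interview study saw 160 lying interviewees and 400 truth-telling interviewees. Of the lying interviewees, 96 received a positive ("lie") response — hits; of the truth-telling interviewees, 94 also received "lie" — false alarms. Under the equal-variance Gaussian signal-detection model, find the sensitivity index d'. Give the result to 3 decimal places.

H = 96/160 = 0.6000
FA = 94/400 = 0.2350
z(H) = z(0.6000) = 0.2533
z(FA) = z(0.2350) = -0.7225
d' = z(H) − z(FA) = 0.2533 − (-0.7225) = 0.9758

d' = 0.976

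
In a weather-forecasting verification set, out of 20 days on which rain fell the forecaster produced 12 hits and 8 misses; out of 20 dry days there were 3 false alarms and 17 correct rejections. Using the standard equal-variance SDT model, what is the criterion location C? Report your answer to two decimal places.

C = 0.39

H = 12/20 = 0.6000
FA = 3/20 = 0.1500
Φ⁻¹(H) = 0.2533
Φ⁻¹(FA) = -1.0364
c = −½·[z(H) + z(FA)] = −0.5 × (0.2533 + (-1.0364)) = 0.39155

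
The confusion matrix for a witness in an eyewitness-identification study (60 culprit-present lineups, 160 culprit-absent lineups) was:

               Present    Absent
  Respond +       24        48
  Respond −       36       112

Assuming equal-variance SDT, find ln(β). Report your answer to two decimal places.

ln β = 0.11

H = 24/60 = 0.4000
FA = 48/160 = 0.3000
z(H) = z(0.4000) = -0.253
z(FA) = z(0.3000) = -0.524
ln β = −½·[z(H)² − z(FA)²] = −0.5 × (0.064 − 0.275) = 0.1055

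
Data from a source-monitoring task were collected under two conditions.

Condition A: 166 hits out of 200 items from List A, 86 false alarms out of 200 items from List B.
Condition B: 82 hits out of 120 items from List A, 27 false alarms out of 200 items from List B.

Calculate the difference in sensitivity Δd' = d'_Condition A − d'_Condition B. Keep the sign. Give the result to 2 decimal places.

Δd' = -0.45

Condition A: z(0.8300) = 0.954, z(0.4300) = -0.176, d' = 1.130
Condition B: z(0.6833) = 0.477, z(0.1350) = -1.103, d' = 1.580
Δd' = d'_Condition A − d'_Condition B = 1.130 − 1.580 = -0.450
Condition B has the higher sensitivity.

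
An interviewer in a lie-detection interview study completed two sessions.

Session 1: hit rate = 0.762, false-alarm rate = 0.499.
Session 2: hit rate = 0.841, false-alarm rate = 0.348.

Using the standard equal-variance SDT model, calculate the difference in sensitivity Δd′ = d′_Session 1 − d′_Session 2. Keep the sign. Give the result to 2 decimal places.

Δd′ = -0.67

Session 1: z(0.762) = 0.713, z(0.499) = -0.003, d' = 0.716
Session 2: z(0.841) = 0.999, z(0.348) = -0.391, d' = 1.390
Δd' = d'_Session 1 − d'_Session 2 = 0.716 − 1.390 = -0.674
Session 2 has the higher sensitivity.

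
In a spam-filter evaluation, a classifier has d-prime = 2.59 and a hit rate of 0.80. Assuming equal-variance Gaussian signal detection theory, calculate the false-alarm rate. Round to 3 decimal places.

z(hit rate) = z(0.80) = 0.8416
z(FA) = z(H) − d' = 0.8416 − 2.59 = -1.7484
false-alarm rate = Φ(-1.7484) = 0.0402

false-alarm rate = 0.040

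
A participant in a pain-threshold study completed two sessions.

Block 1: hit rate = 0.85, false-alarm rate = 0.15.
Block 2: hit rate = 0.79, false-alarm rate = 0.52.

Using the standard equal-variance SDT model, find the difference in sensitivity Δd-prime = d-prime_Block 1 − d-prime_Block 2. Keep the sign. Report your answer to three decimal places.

Δd-prime = 1.317

Block 1: z(0.85) = 1.0364, z(0.15) = -1.0364, d' = 2.0728
Block 2: z(0.79) = 0.8064, z(0.52) = 0.0502, d' = 0.7562
Δd' = d'_Block 1 − d'_Block 2 = 2.0728 − 0.7562 = 1.3166
Block 1 has the higher sensitivity.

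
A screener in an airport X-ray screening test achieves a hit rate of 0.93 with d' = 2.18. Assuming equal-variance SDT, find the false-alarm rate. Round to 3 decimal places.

z(hit rate) = z(0.93) = 1.4758
z(FA) = z(H) − d' = 1.4758 − 2.18 = -0.7042
false-alarm rate = Φ(-0.7042) = 0.2407

false-alarm rate = 0.241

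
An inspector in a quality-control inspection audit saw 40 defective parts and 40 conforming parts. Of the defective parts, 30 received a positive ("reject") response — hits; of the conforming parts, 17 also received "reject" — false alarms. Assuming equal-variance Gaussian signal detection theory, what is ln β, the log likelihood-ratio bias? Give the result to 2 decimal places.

H = 30/40 = 0.7500
FA = 17/40 = 0.4250
z(H) = z(0.7500) = 0.674
z(FA) = z(0.4250) = -0.189
ln β = −½·[z(H)² − z(FA)²] = −0.5 × (0.454 − 0.036) = -0.209

ln β = -0.21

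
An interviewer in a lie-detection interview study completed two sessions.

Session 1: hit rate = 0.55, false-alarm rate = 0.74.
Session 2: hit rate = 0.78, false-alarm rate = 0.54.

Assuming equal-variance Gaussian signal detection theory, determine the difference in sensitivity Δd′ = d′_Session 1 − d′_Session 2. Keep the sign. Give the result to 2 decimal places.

Δd′ = -1.19

Session 1: z(0.55) = 0.126, z(0.74) = 0.643, d' = -0.517
Session 2: z(0.78) = 0.772, z(0.54) = 0.100, d' = 0.672
Δd' = d'_Session 1 − d'_Session 2 = -0.517 − 0.672 = -1.189
Session 2 has the higher sensitivity.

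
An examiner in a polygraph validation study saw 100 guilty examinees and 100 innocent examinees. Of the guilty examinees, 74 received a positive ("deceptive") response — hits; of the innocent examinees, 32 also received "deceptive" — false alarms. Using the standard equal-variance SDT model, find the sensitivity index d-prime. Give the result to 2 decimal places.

d-prime = 1.11

H = 74/100 = 0.7400
FA = 32/100 = 0.3200
Φ⁻¹(H) = 0.6433
Φ⁻¹(FA) = -0.4677
d' = z(H) − z(FA) = 0.6433 − (-0.4677) = 1.1110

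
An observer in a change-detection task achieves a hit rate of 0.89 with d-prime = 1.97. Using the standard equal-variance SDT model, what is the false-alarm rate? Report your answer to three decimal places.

z(hit rate) = z(0.89) = 1.2265
z(FA) = z(H) − d' = 1.2265 − 1.97 = -0.7435
false-alarm rate = Φ(-0.7435) = 0.2286

false-alarm rate = 0.229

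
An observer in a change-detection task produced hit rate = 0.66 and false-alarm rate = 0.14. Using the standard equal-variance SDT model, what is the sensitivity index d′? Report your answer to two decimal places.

d′ = 1.49

Φ⁻¹(H) = Φ⁻¹(0.66) = 0.4125
Φ⁻¹(FA) = Φ⁻¹(0.14) = -1.0803
d' = z(H) − z(FA) = 0.4125 − (-1.0803) = 1.4928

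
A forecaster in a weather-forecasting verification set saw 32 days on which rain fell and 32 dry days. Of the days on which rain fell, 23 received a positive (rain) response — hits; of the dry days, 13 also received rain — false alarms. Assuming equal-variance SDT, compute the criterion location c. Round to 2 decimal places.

c = -0.17

H = 23/32 = 0.7188
FA = 13/32 = 0.4062
z(H) = 0.579
z(FA) = -0.237
c = −½·[z(H) + z(FA)] = −0.5 × (0.579 + (-0.237)) = -0.171
c < 0: the forecaster has a liberal response bias.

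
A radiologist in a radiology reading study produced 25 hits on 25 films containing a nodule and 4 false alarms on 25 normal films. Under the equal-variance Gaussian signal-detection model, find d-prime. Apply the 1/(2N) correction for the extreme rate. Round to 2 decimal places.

The hit rate is 25/25 = 1, so apply the 1/(2N) correction: H → 1 − 1/(2·25) = 0.98000.
z(H) = z(0.98000) = 2.054
z(FA) = z(0.16000) = -0.994
d' = 2.054 − (-0.994) = 3.048

d-prime = 3.05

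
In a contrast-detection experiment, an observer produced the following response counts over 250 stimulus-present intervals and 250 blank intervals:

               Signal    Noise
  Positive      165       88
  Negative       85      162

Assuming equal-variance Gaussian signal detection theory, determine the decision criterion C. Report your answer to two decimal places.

C = -0.02

H = 165/250 = 0.6600
FA = 88/250 = 0.3520
Φ⁻¹(H) = 0.4125
Φ⁻¹(FA) = -0.3799
c = −½·[z(H) + z(FA)] = −0.5 × (0.4125 + (-0.3799)) = -0.0163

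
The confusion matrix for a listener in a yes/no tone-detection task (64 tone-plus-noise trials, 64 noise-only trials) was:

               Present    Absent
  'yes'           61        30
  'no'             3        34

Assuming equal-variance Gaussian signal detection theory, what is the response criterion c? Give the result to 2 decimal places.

c = -0.80

H = 61/64 = 0.9531
FA = 30/64 = 0.4688
z(H) = z(0.9531) = 1.6757
z(FA) = z(0.4688) = -0.0783
c = −½·[z(H) + z(FA)] = −0.5 × (1.6757 + (-0.0783)) = -0.7987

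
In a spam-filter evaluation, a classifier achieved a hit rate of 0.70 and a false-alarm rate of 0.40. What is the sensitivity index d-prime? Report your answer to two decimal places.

z(H) = 0.5244
z(FA) = -0.2533
d' = z(H) − z(FA) = 0.5244 − (-0.2533) = 0.7777

d-prime = 0.78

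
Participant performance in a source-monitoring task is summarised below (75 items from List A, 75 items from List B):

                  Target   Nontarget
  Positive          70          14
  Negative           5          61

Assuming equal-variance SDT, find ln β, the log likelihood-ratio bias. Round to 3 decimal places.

H = 70/75 = 0.9333
FA = 14/75 = 0.1867
z(H) = z(0.9333) = 1.5008
z(FA) = z(0.1867) = -0.8901
ln β = −½·[z(H)² − z(FA)²] = −0.5 × (2.2524 − 0.7923) = -0.73005

ln β = -0.730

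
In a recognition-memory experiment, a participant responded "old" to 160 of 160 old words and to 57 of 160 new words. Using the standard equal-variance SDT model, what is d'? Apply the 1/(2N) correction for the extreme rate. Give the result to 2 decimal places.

The hit rate is 160/160 = 1, so apply the 1/(2N) correction: H → 1 − 1/(2·160) = 0.99687.
z(H) = z(0.99687) = 2.734
z(FA) = z(0.35625) = -0.369
d' = 2.734 − (-0.369) = 3.103

d' = 3.10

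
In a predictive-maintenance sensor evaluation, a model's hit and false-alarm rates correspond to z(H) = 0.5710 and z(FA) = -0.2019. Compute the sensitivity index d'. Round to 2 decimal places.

d' = 0.77

d' = z(H) − z(FA) = 0.5710 − (-0.2019) = 0.7729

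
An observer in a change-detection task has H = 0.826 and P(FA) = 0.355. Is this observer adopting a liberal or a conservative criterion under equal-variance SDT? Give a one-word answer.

liberal

z(H) = 0.938, z(FA) = -0.372
c = −½·(z(H) + z(FA)) = -0.283
c < 0 → liberal criterion (biased toward responding “yes”).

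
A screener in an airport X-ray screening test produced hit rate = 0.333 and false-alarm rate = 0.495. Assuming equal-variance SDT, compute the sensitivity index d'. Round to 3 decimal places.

z(H) = z(0.333) = -0.4316
z(FA) = z(0.495) = -0.0125
d' = z(H) − z(FA) = -0.4316 − (-0.0125) = -0.4191

d' = -0.419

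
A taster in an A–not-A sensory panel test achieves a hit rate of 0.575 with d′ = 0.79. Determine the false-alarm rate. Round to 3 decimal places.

false-alarm rate = 0.274

z(hit rate) = z(0.575) = 0.1891
z(FA) = z(H) − d' = 0.1891 − 0.79 = -0.6009
false-alarm rate = Φ(-0.6009) = 0.2740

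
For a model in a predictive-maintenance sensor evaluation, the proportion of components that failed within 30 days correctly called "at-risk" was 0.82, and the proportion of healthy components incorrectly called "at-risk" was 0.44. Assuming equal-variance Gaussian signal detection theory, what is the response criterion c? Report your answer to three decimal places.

c = -0.382

z(0.82) = 0.9154, z(0.44) = -0.1510
c = −½·[z(H) + z(FA)] = −0.5 × (0.9154 + (-0.1510)) = -0.3822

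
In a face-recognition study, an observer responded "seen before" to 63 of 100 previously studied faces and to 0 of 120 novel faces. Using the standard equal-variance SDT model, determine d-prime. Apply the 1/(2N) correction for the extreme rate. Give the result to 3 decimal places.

The false-alarm rate is 0/120 = 0, so apply the 1/(2N) correction: FA → 1/(2·120) = 0.00417.
z(H) = z(0.63000) = 0.3319
z(FA) = z(0.00417) = -2.6380
d' = 0.3319 − (-2.6380) = 2.9699

d-prime = 2.970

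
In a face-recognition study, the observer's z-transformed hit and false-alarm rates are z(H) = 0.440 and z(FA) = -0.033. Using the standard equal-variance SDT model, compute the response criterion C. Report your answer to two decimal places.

c = −½·[z(H) + z(FA)] = −½·(0.440 + (-0.033)) = -0.2035

C = -0.20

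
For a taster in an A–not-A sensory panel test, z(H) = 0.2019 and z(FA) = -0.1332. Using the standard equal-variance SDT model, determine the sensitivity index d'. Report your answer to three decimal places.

d' = z(H) − z(FA) = 0.2019 − (-0.1332) = 0.3351

d' = 0.335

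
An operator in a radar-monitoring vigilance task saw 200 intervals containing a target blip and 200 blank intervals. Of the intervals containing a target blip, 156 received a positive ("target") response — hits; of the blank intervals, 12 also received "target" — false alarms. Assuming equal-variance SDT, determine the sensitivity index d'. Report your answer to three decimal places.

H = 156/200 = 0.7800
FA = 12/200 = 0.0600
Φ⁻¹(H) = 0.7722
Φ⁻¹(FA) = -1.5548
d' = z(H) − z(FA) = 0.7722 − (-1.5548) = 2.3270

d' = 2.327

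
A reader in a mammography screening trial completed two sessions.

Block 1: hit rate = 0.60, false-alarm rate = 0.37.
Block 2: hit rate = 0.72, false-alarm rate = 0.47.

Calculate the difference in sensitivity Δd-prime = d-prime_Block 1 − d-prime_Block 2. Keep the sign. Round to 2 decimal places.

Block 1: z(0.60) = 0.253, z(0.37) = -0.332, d' = 0.585
Block 2: z(0.72) = 0.583, z(0.47) = -0.075, d' = 0.658
Δd' = d'_Block 1 − d'_Block 2 = 0.585 − 0.658 = -0.073
Block 2 has the higher sensitivity.

Δd-prime = -0.07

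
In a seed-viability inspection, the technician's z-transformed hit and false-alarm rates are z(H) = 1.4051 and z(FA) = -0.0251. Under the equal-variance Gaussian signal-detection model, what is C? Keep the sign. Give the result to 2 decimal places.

C = -0.69

c = −½·[z(H) + z(FA)] = −½·(1.4051 + (-0.0251)) = -0.6900
c < 0: the technician has a liberal response bias.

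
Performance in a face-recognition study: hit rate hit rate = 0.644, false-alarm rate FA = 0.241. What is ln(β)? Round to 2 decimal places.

ln β = 0.18

z(0.644) = 0.369, z(0.241) = -0.703
ln β = −½·[z(H)² − z(FA)²] = −0.5 × (0.136 − 0.494) = 0.179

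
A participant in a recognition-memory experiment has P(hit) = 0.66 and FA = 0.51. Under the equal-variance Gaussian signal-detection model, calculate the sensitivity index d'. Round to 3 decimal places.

d' = 0.387

z(0.66) = 0.4125, z(0.51) = 0.0251
d' = z(H) − z(FA) = 0.4125 − 0.0251 = 0.3874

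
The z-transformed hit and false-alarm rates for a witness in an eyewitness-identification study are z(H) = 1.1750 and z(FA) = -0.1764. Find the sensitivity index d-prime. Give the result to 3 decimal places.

d-prime = 1.351

d' = z(H) − z(FA) = 1.1750 − (-0.1764) = 1.3514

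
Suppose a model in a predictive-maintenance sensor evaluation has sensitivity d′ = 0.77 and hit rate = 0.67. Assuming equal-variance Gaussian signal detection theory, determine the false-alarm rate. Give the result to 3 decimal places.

false-alarm rate = 0.371

z(hit rate) = z(0.67) = 0.4399
z(FA) = z(H) − d' = 0.4399 − 0.77 = -0.3301
false-alarm rate = Φ(-0.3301) = 0.3707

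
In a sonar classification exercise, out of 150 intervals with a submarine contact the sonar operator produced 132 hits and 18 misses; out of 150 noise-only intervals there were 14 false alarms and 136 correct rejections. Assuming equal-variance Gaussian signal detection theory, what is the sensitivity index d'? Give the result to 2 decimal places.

H = 132/150 = 0.8800
FA = 14/150 = 0.0933
Φ⁻¹(0.8800) = 1.175, Φ⁻¹(0.0933) = -1.321
d' = z(H) − z(FA) = 1.175 − (-1.321) = 2.496

d' = 2.50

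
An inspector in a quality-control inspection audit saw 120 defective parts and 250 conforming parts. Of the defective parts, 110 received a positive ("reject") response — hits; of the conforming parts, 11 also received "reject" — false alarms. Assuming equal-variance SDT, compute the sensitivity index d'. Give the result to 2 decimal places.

H = 110/120 = 0.9167
FA = 11/250 = 0.0440
z(H) = 1.383
z(FA) = -1.706
d' = z(H) − z(FA) = 1.383 − (-1.706) = 3.089

d' = 3.09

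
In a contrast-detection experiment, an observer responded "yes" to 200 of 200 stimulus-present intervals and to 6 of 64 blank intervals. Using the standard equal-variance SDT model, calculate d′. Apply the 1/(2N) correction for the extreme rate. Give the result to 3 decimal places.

The hit rate is 200/200 = 1, so apply the 1/(2N) correction: H → 1 − 1/(2·200) = 0.99750.
z(H) = z(0.99750) = 2.8070
z(FA) = z(0.09375) = -1.3180
d' = 2.8070 − (-1.3180) = 4.1250

d′ = 4.125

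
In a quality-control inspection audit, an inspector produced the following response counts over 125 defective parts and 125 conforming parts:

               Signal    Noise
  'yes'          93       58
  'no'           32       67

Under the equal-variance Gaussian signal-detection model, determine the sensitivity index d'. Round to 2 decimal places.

H = 93/125 = 0.7440
FA = 58/125 = 0.4640
z(H) = 0.6557
z(FA) = -0.0904
d' = z(H) − z(FA) = 0.6557 − (-0.0904) = 0.7461

d' = 0.75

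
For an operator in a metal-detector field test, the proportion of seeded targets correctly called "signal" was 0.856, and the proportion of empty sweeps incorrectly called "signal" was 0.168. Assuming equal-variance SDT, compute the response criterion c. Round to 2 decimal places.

c = -0.05

z(H) = z(0.856) = 1.063
z(FA) = z(0.168) = -0.962
c = −½·[z(H) + z(FA)] = −0.5 × (1.063 + (-0.962)) = -0.0505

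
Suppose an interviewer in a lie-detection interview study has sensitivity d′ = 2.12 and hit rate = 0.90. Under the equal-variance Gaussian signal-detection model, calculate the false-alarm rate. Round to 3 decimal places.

z(hit rate) = z(0.90) = 1.2816
z(FA) = z(H) − d' = 1.2816 − 2.12 = -0.8384
false-alarm rate = Φ(-0.8384) = 0.2009

false-alarm rate = 0.201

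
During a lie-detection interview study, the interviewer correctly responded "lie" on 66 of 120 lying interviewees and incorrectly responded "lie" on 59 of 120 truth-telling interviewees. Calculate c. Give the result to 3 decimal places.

c = -0.052

H = 66/120 = 0.5500
FA = 59/120 = 0.4917
z(H) = 0.1257
z(FA) = -0.0208
c = −½·[z(H) + z(FA)] = −0.5 × (0.1257 + (-0.0208)) = -0.05245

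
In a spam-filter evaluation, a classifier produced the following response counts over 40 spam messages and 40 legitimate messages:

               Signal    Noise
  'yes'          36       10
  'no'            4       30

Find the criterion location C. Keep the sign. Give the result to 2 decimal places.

C = -0.30

H = 36/40 = 0.9000
FA = 10/40 = 0.2500
z(0.9000) = 1.2816, z(0.2500) = -0.6745
c = −½·[z(H) + z(FA)] = −0.5 × (1.2816 + (-0.6745)) = -0.30355
c < 0: the classifier has a liberal response bias.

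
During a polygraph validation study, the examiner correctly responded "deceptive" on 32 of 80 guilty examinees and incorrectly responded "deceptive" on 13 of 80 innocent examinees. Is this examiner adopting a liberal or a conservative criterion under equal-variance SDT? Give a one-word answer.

z(H) = -0.253, z(FA) = -0.984
c = −½·(z(H) + z(FA)) = 0.6185
c > 0 → conservative criterion (biased toward responding “no”).

conservative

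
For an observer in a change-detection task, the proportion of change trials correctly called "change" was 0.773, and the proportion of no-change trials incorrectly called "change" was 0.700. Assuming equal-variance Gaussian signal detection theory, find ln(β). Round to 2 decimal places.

z(0.773) = 0.749, z(0.700) = 0.524
ln β = −½·[z(H)² − z(FA)²] = −0.5 × (0.561 − 0.275) = -0.143

ln β = -0.14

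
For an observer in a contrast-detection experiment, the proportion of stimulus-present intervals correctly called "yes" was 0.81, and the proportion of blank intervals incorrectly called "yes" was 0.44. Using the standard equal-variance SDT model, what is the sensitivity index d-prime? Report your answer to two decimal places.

d-prime = 1.03

z(H) = 0.878
z(FA) = -0.151
d' = z(H) − z(FA) = 0.878 − (-0.151) = 1.029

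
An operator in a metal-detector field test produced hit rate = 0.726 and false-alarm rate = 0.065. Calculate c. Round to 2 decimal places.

Φ⁻¹(H) = 0.6008
Φ⁻¹(FA) = -1.5141
c = −½·[z(H) + z(FA)] = −0.5 × (0.6008 + (-1.5141)) = 0.45665

c = 0.46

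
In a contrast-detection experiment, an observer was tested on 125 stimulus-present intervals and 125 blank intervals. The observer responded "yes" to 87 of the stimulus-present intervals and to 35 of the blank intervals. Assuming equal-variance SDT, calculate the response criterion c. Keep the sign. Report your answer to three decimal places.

H = 87/125 = 0.6960
FA = 35/125 = 0.2800
z(H) = 0.5129
z(FA) = -0.5828
c = −½·[z(H) + z(FA)] = −0.5 × (0.5129 + (-0.5828)) = 0.03495
c > 0: the observer has a conservative response bias.

c = 0.035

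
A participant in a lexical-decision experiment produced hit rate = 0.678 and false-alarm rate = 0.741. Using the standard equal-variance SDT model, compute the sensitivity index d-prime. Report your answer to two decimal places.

d-prime = -0.18

z(H) = z(0.678) = 0.462
z(FA) = z(0.741) = 0.646
d' = z(H) − z(FA) = 0.462 − 0.646 = -0.184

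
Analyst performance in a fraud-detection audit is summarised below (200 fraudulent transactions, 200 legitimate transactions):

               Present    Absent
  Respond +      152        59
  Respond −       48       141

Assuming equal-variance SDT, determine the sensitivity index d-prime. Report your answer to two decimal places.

H = 152/200 = 0.7600
FA = 59/200 = 0.2950
z(H) = 0.706
z(FA) = -0.539
d' = z(H) − z(FA) = 0.706 − (-0.539) = 1.245

d-prime = 1.25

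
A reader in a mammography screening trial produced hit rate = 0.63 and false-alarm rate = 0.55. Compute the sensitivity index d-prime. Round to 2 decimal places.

Φ⁻¹(H) = Φ⁻¹(0.63) = 0.332
Φ⁻¹(FA) = Φ⁻¹(0.55) = 0.126
d' = z(H) − z(FA) = 0.332 − 0.126 = 0.206

d-prime = 0.21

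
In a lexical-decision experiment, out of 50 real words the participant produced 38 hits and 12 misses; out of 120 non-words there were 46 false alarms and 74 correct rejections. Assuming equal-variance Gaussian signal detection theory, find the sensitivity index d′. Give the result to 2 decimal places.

d′ = 1.00

H = 38/50 = 0.7600
FA = 46/120 = 0.3833
z(H) = 0.706
z(FA) = -0.297
d' = z(H) − z(FA) = 0.706 − (-0.297) = 1.003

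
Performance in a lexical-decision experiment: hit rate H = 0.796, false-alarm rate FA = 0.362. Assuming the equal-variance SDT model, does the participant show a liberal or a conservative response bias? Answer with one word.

z(H) = 0.827, z(FA) = -0.353
c = −½·(z(H) + z(FA)) = -0.237
c < 0 → liberal criterion (biased toward responding “yes”).

liberal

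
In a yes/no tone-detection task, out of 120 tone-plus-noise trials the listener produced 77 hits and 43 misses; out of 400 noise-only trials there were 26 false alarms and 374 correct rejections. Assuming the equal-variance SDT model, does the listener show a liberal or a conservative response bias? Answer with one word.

z(H) = 0.363, z(FA) = -1.514
c = −½·(z(H) + z(FA)) = 0.5755
c > 0 → conservative criterion (biased toward responding “no”).

conservative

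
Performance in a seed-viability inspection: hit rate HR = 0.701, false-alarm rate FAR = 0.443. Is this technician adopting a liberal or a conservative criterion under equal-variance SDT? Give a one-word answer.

z(H) = 0.527, z(FA) = -0.143
c = −½·(z(H) + z(FA)) = -0.192
c < 0 → liberal criterion (biased toward responding “yes”).

liberal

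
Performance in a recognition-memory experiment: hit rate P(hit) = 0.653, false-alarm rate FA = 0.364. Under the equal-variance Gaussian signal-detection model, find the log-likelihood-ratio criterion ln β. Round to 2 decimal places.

z(H) = 0.393
z(FA) = -0.348
ln β = −½·[z(H)² − z(FA)²] = −0.5 × (0.154 − 0.121) = -0.0165

ln β = -0.02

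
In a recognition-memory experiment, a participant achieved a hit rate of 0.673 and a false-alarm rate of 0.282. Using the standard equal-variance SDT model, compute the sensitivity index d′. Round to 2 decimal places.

d′ = 1.03

Φ⁻¹(H) = Φ⁻¹(0.673) = 0.4482
Φ⁻¹(FA) = Φ⁻¹(0.282) = -0.5769
d' = z(H) − z(FA) = 0.4482 − (-0.5769) = 1.0251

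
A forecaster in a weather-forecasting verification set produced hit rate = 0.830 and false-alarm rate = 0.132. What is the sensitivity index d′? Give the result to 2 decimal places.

d′ = 2.07

z(H) = 0.954
z(FA) = -1.117
d' = z(H) − z(FA) = 0.954 − (-1.117) = 2.071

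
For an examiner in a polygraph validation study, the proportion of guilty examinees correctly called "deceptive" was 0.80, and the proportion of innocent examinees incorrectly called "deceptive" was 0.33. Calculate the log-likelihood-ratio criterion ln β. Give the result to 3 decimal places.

z(H) = z(0.80) = 0.8416
z(FA) = z(0.33) = -0.4399
ln β = −½·[z(H)² − z(FA)²] = −0.5 × (0.7083 − 0.1935) = -0.2574

ln β = -0.257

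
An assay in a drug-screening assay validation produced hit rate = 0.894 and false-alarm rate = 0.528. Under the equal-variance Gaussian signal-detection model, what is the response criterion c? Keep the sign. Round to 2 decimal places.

c = -0.66

z(H) = 1.248
z(FA) = 0.070
c = −½·[z(H) + z(FA)] = −0.5 × (1.248 + 0.070) = -0.659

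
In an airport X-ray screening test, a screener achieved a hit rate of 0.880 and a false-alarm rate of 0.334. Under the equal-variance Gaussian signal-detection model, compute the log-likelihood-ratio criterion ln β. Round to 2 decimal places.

ln β = -0.60

z(H) = z(0.880) = 1.175
z(FA) = z(0.334) = -0.429
ln β = −½·[z(H)² − z(FA)²] = −0.5 × (1.381 − 0.184) = -0.5985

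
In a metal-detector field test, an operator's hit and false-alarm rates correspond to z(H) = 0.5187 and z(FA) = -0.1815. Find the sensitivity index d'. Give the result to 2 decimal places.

d' = 0.70

d' = z(H) − z(FA) = 0.5187 − (-0.1815) = 0.7002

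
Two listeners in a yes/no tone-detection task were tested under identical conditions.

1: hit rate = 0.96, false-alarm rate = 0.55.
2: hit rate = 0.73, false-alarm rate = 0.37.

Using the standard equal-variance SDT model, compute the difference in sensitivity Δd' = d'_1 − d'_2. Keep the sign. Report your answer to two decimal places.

1: z(0.96) = 1.751, z(0.55) = 0.126, d' = 1.625
2: z(0.73) = 0.613, z(0.37) = -0.332, d' = 0.945
Δd' = d'_1 − d'_2 = 1.625 − 0.945 = 0.680
1 has the higher sensitivity.

Δd' = 0.68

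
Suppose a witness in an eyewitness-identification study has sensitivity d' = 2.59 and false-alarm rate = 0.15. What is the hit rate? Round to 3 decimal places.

z(false-alarm rate) = z(0.15) = -1.0364
z(H) = z(FA) + d' = -1.0364 + 2.59 = 1.5536
hit rate = Φ(1.5536) = 0.9399

hit rate = 0.940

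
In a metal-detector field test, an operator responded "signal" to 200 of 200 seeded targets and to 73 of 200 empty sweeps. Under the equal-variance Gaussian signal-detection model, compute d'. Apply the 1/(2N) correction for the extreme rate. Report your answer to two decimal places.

d' = 3.15

The hit rate is 200/200 = 1, so apply the 1/(2N) correction: H → 1 − 1/(2·200) = 0.99750.
z(H) = z(0.99750) = 2.807
z(FA) = z(0.36500) = -0.345
d' = 2.807 − (-0.345) = 3.152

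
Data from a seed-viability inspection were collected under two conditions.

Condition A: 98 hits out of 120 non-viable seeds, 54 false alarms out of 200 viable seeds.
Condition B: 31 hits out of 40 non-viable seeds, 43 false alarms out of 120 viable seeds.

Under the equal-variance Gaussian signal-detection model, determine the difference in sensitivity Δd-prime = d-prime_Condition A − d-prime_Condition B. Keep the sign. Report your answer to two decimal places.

Δd-prime = 0.40

Condition A: z(0.8167) = 0.903, z(0.2700) = -0.613, d' = 1.516
Condition B: z(0.7750) = 0.755, z(0.3583) = -0.363, d' = 1.118
Δd' = d'_Condition A − d'_Condition B = 1.516 − 1.118 = 0.398
Condition A has the higher sensitivity.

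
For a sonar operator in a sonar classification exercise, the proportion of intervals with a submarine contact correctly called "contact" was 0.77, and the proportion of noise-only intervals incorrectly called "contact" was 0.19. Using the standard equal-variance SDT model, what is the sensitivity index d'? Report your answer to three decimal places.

z(H) = 0.7388
z(FA) = -0.8779
d' = z(H) − z(FA) = 0.7388 − (-0.8779) = 1.6167

d' = 1.617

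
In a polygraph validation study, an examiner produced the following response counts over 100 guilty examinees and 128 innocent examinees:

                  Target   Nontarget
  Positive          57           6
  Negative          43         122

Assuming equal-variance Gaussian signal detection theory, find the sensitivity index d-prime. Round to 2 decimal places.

H = 57/100 = 0.5700
FA = 6/128 = 0.0469
Φ⁻¹(H) = Φ⁻¹(0.5700) = 0.176
Φ⁻¹(FA) = Φ⁻¹(0.0469) = -1.676
d' = z(H) − z(FA) = 0.176 − (-1.676) = 1.852

d-prime = 1.85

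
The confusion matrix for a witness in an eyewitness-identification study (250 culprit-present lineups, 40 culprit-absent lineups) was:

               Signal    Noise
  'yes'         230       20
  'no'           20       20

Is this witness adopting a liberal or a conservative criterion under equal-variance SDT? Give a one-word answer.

z(H) = 1.405, z(FA) = 0.000
c = −½·(z(H) + z(FA)) = -0.7025
c < 0 → liberal criterion (biased toward responding “yes”).

liberal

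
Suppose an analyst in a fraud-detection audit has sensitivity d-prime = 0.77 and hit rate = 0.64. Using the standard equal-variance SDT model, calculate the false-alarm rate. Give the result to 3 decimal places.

false-alarm rate = 0.340

z(hit rate) = z(0.64) = 0.3585
z(FA) = z(H) − d' = 0.3585 − 0.77 = -0.4115
false-alarm rate = Φ(-0.4115) = 0.3404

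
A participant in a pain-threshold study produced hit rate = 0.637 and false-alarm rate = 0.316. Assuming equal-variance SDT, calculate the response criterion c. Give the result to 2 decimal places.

Φ⁻¹(H) = 0.350
Φ⁻¹(FA) = -0.479
c = −½·[z(H) + z(FA)] = −0.5 × (0.350 + (-0.479)) = 0.0645
c > 0: the participant has a conservative response bias.

c = 0.06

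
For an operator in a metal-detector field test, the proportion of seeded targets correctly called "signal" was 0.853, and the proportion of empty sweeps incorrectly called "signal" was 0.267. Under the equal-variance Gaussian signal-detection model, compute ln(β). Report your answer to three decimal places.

z(0.853) = 1.0494, z(0.267) = -0.6219
ln β = −½·[z(H)² − z(FA)²] = −0.5 × (1.1012 − 0.3868) = -0.3572

ln β = -0.357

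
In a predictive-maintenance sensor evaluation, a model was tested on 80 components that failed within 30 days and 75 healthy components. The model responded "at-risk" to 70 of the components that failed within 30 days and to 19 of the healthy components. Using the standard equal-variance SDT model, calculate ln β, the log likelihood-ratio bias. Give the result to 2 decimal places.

ln β = -0.44

H = 70/80 = 0.8750
FA = 19/75 = 0.2533
Φ⁻¹(H) = Φ⁻¹(0.8750) = 1.150
Φ⁻¹(FA) = Φ⁻¹(0.2533) = -0.664
ln β = −½·[z(H)² − z(FA)²] = −0.5 × (1.323 − 0.441) = -0.441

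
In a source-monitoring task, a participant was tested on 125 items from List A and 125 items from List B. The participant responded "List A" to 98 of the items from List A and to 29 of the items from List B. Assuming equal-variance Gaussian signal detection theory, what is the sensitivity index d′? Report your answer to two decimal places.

H = 98/125 = 0.7840
FA = 29/125 = 0.2320
Φ⁻¹(H) = Φ⁻¹(0.7840) = 0.7858
Φ⁻¹(FA) = Φ⁻¹(0.2320) = -0.7323
d' = z(H) − z(FA) = 0.7858 − (-0.7323) = 1.5181

d′ = 1.52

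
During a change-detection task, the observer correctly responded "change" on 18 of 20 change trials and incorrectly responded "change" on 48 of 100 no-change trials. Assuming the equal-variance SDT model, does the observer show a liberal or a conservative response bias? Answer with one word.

z(H) = 1.282, z(FA) = -0.050
c = −½·(z(H) + z(FA)) = -0.616
c < 0 → liberal criterion (biased toward responding “yes”).

liberal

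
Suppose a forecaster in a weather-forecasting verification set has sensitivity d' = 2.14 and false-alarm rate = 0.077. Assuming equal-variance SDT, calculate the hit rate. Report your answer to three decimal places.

z(false-alarm rate) = z(0.077) = -1.4255
z(H) = z(FA) + d' = -1.4255 + 2.14 = 0.7145
hit rate = Φ(0.7145) = 0.7625

hit rate = 0.763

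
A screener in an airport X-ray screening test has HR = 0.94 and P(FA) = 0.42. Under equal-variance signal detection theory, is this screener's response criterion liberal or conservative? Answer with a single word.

z(H) = 1.555, z(FA) = -0.202
c = −½·(z(H) + z(FA)) = -0.6765
c < 0 → liberal criterion (biased toward responding “yes”).

liberal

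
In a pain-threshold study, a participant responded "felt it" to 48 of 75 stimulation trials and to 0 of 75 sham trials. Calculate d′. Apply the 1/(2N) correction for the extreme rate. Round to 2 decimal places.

The false-alarm rate is 0/75 = 0, so apply the 1/(2N) correction: FA → 1/(2·75) = 0.00667.
z(H) = z(0.64000) = 0.358
z(FA) = z(0.00667) = -2.475
d' = 0.358 − (-2.475) = 2.833

d′ = 2.83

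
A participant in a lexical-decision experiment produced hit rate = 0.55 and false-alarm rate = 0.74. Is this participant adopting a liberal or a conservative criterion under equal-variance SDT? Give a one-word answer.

z(H) = 0.126, z(FA) = 0.643
c = −½·(z(H) + z(FA)) = -0.3845
c < 0 → liberal criterion (biased toward responding “yes”).

liberal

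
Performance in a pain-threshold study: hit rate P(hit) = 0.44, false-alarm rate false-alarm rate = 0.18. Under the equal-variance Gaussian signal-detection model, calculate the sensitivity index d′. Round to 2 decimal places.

d′ = 0.76

Φ⁻¹(H) = -0.1510
Φ⁻¹(FA) = -0.9154
d' = z(H) − z(FA) = -0.1510 − (-0.9154) = 0.7644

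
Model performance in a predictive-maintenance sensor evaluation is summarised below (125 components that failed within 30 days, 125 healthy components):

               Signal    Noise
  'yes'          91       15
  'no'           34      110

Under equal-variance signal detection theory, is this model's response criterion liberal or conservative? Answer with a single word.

conservative

z(H) = 0.607, z(FA) = -1.175
c = −½·(z(H) + z(FA)) = 0.284
c > 0 → conservative criterion (biased toward responding “no”).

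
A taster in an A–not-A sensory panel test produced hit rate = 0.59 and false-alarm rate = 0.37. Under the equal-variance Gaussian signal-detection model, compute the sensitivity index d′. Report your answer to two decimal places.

d′ = 0.56

Φ⁻¹(0.59) = 0.228, Φ⁻¹(0.37) = -0.332
d' = z(H) − z(FA) = 0.228 − (-0.332) = 0.560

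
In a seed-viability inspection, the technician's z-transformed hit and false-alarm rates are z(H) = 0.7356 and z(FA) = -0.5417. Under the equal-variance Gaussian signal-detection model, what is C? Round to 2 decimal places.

c = −½·[z(H) + z(FA)] = −½·(0.7356 + (-0.5417)) = -0.09695
c < 0: the technician has a liberal response bias.

C = -0.10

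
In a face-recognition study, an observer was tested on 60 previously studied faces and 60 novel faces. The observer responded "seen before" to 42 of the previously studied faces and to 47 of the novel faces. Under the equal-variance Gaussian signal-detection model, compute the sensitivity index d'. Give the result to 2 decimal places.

H = 42/60 = 0.7000
FA = 47/60 = 0.7833
z(H) = z(0.7000) = 0.524
z(FA) = z(0.7833) = 0.783
d' = z(H) − z(FA) = 0.524 − 0.783 = -0.259

d' = -0.26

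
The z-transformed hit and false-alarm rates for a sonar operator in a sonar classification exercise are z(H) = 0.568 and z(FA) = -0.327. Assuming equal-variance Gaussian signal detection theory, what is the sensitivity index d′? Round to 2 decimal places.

d' = z(H) − z(FA) = 0.568 − (-0.327) = 0.895

d′ = 0.90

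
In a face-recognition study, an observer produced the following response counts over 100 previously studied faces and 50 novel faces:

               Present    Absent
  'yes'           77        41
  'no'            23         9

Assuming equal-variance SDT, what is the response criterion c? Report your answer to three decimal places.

H = 77/100 = 0.7700
FA = 41/50 = 0.8200
z(H) = z(0.7700) = 0.7388
z(FA) = z(0.8200) = 0.9154
c = −½·[z(H) + z(FA)] = −0.5 × (0.7388 + 0.9154) = -0.8271

c = -0.827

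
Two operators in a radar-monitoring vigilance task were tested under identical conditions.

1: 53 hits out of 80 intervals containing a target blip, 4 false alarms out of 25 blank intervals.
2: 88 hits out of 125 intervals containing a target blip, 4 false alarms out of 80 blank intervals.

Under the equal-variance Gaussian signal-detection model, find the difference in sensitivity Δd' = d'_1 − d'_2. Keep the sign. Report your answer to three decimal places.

Δd' = -0.767

1: z(0.6625) = 0.4193, z(0.1600) = -0.9945, d' = 1.4138
2: z(0.7040) = 0.5359, z(0.0500) = -1.6449, d' = 2.1808
Δd' = d'_1 − d'_2 = 1.4138 − 2.1808 = -0.7670
2 has the higher sensitivity.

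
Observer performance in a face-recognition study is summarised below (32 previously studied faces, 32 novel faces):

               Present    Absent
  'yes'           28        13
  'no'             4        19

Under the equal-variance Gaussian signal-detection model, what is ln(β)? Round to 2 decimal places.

ln β = -0.63

H = 28/32 = 0.8750
FA = 13/32 = 0.4062
Φ⁻¹(H) = 1.150
Φ⁻¹(FA) = -0.237
ln β = −½·[z(H)² − z(FA)²] = −0.5 × (1.323 − 0.056) = -0.6335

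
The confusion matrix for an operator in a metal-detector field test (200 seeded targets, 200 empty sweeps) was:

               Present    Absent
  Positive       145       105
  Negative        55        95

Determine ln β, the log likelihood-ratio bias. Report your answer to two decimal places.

H = 145/200 = 0.7250
FA = 105/200 = 0.5250
z(0.7250) = 0.598, z(0.5250) = 0.063
ln β = −½·[z(H)² − z(FA)²] = −0.5 × (0.358 − 0.004) = -0.177

ln β = -0.18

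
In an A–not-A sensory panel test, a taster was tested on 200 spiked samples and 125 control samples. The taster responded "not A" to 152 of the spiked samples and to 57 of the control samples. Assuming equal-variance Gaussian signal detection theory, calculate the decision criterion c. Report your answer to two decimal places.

H = 152/200 = 0.7600
FA = 57/125 = 0.4560
z(H) = z(0.7600) = 0.706
z(FA) = z(0.4560) = -0.111
c = −½·[z(H) + z(FA)] = −0.5 × (0.706 + (-0.111)) = -0.2975

c = -0.30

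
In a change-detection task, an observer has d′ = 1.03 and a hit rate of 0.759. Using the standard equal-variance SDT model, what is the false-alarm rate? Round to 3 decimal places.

z(hit rate) = z(0.759) = 0.7031
z(FA) = z(H) − d' = 0.7031 − 1.03 = -0.3269
false-alarm rate = Φ(-0.3269) = 0.3719

false-alarm rate = 0.372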